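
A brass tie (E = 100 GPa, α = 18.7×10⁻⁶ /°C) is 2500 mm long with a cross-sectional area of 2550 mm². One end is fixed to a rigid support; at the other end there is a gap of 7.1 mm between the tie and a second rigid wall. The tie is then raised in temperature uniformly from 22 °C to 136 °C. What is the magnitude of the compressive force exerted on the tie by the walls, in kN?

P ≈ 0 kN

If the wall were absent the tie would grow by αΔT L = 18.7×10⁻⁶ × 114 × 2500 = 5.329 mm.
This is smaller than the 7.1 mm clearance, so the tie expands freely without reaching the stop — the stress is zero.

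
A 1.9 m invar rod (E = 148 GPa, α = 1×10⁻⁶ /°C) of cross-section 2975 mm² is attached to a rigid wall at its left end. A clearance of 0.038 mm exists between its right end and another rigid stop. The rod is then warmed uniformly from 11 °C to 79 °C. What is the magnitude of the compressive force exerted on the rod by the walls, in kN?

Free thermal elongation = αΔT L = 1×10⁻⁶ × 68 × 1900 = 0.1292 mm.
This exceeds the 0.038 mm gap, so the wall pushes back. The portion of expansion that must be recovered elastically is δ_free − gap = 0.1292 − 0.038 = 0.0912 mm.
So σ = E(δ_free − g)/L = 148×10³ × 0.0912/1900 = 7.104 MPa.
Force on the wall = σA = 7.104 × 2975 mm² = 21.13 kN.

P ≈ 21.1 kN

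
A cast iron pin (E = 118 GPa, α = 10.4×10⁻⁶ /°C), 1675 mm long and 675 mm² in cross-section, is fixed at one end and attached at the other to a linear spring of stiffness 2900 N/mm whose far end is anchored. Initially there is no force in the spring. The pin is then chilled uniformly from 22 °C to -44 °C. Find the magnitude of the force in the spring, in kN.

The unrestrained thermal change is αΔT L = 10.4×10⁻⁶ × 66 × 1675 = 1.15 mm.
With a force P in the spring, the elastic change of the pin is PL/(AE) and that of the spring is P/k; compatibility requires their sum to equal δ_free.
P [ L/(AE) + 1/k ] = δ_free → P [ 1675/(675×118×10³) + 1/(2900) ] = 1.15.
P = 1.15 / 0.0003659 = 3143 N.

P ≈ 3.14 kN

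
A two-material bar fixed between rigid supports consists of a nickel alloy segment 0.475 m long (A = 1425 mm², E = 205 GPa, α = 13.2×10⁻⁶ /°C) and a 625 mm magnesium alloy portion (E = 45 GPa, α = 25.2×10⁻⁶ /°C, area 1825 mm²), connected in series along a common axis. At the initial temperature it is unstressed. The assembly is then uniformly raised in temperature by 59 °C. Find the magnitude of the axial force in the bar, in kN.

P ≈ 141 kN (compressive)

With the walls removed the bar would change length by δ_free = Σ αᵢΔT Lᵢ = 13.2×10⁻⁶×59×475 + 25.2×10⁻⁶×59×625 = 1.299 mm.
The rigid supports impose zero overall length change; the single axial force P common to all segments must satisfy P Σ Lᵢ/(AᵢEᵢ) = δ_free.
Σ Lᵢ/(AᵢEᵢ) = 475/(1425×205×10³) + 625/(1825×45×10³) = 9.236×10⁻⁶ mm/N.
Hence P = δ_free / Σ(L/AE) = 1.299/9.236×10⁻⁶ = 140.7 kN (compressive).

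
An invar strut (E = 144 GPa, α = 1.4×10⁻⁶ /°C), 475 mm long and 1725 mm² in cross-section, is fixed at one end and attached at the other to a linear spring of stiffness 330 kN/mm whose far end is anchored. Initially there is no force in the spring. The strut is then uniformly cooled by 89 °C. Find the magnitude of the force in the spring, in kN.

If the spring were absent the strut would shorten by αΔT L = 1.4×10⁻⁶ × 89 × 475 = 0.05918 mm.
Let P be the tensile force in the spring. The strut extends elastically by PL/(AE) and the spring stretches by P/k; together these equal δ_free.
So P = δ_free / [L/(AE) + 1/k] = 0.05918 / [ 475/(1725×144×10³) + 1/(330×10³) ].
P = 0.05918 / 4.943×10⁻⁶ = 11970 N.

P ≈ 12 kN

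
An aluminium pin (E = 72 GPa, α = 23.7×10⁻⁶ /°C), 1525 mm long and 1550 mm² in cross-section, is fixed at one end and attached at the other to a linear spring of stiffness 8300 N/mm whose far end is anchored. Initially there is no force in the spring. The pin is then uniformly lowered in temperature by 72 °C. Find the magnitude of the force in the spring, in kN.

If the spring were absent the pin would shorten by αΔT L = 23.7×10⁻⁶ × 72 × 1525 = 2.602 mm.
With a force P in the spring, the elastic change of the pin is PL/(AE) and that of the spring is P/k; compatibility requires their sum to equal δ_free.
P [ L/(AE) + 1/k ] = δ_free → P [ 1525/(1550×72×10³) + 1/(8300) ] = 2.602.
P = 2.602 / 0.0001341 = 19400 N.

P ≈ 19.4 kN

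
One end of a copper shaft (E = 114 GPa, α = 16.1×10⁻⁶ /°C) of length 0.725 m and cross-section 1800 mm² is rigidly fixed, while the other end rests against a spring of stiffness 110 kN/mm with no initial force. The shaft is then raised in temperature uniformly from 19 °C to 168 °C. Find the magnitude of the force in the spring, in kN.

P ≈ 138 kN

Free thermal expansion: δ_free = αΔT L = 16.1×10⁻⁶ × 149 × 725 = 1.739 mm.
Let P be the compressive force at the spring. The shaft shortens elastically by PL/(AE) and the spring compresses by P/k; together these equal δ_free.
P [ L/(AE) + 1/k ] = δ_free → P [ 725/(1800×114×10³) + 1/(110×10³) ] = 1.739.
P = 1.739 / 1.262×10⁻⁵ = 137800 N.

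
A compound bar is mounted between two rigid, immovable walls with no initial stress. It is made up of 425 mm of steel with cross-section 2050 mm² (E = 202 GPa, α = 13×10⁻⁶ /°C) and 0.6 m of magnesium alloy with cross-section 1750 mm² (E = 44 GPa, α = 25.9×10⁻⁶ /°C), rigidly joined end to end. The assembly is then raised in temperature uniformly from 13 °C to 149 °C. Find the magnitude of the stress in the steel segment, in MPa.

If the supports were absent, the total length change would be Σ αᵢΔT Lᵢ = 13×10⁻⁶×136×425 + 25.9×10⁻⁶×136×600 = 2.865 mm.
The rigid supports impose zero overall length change; the single axial force P common to all segments must satisfy P Σ Lᵢ/(AᵢEᵢ) = δ_free.
Σ Lᵢ/(AᵢEᵢ) = 425/(2050×202×10³) + 600/(1750×44×10³) = 8.819×10⁻⁶ mm/N.
Hence P = δ_free / Σ(L/AE) = 2.865/8.819×10⁻⁶ = 324.9 kN (compressive).
σ_{steel} = P / A = 324900 / 2050 = 158.5 MPa.

σ ≈ 158 MPa (compressive)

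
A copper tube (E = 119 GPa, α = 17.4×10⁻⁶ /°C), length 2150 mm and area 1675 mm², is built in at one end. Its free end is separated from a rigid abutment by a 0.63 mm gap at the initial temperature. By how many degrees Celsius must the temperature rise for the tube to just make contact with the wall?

Contact occurs when the free expansion equals the gap: αΔT L = 0.63 mm.
ΔT = 0.63 / (17.4×10⁻⁶ × 2150) = 16.84 °C.

ΔT ≈ 16.8 °C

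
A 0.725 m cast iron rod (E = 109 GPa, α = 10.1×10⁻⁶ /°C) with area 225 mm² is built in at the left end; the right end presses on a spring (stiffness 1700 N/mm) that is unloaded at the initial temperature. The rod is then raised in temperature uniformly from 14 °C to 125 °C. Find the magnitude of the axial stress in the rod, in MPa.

σ ≈ 5.85 MPa (compressive)

Free thermal expansion: δ_free = αΔT L = 10.1×10⁻⁶ × 111 × 725 = 0.8128 mm.
Let P be the compressive force at the spring. The rod shortens elastically by PL/(AE) and the spring compresses by P/k; together these equal δ_free.
So P = δ_free / [L/(AE) + 1/k] = 0.8128 / [ 725/(225×109×10³) + 1/(1700) ].
P = 0.8128 / 0.0006178 = 1316 N.
σ = P/A = 1316/225 = 5.847 MPa.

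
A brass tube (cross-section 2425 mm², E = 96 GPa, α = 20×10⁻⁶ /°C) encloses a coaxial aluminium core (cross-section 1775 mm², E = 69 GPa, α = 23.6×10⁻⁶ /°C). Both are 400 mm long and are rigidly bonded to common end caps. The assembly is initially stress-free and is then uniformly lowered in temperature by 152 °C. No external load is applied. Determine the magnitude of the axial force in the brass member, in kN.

P ≈ 43.9 kN (compressive in the brass)

Equilibrium of a rigid end plate with no external load gives equal and opposite internal forces ±P in the two members. Since α_{aluminium} > α_{brass}, cooling drives the aluminium into tension and the brass into compression.
Equating the net (thermal + elastic) strains gives |α₁ − α₂|·ΔT = P·[1/(A₁E₁) + 1/(A₂E₂)].
|α₁ − α₂|·ΔT = 3.6×10⁻⁶ × 152 = 0.0005472.
1/(A₁E₁) + 1/(A₂E₂) = 1/(2425×96×10³) + 1/(1775×69×10³) = 1.246×10⁻⁸ N⁻¹.
So P = 0.0005472 / 1.246×10⁻⁸ = 43.91 kN.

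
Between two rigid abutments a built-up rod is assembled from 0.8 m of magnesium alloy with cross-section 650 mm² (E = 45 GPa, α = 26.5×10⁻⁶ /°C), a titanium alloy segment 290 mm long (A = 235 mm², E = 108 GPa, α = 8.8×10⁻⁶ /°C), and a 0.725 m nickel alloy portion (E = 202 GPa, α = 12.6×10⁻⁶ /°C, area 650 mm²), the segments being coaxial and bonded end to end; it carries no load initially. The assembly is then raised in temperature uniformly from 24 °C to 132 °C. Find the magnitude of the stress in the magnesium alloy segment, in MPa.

With the walls removed the bar would change length by δ_free = Σ αᵢΔT Lᵢ = 26.5×10⁻⁶×108×800 + 8.8×10⁻⁶×108×290 + 12.6×10⁻⁶×108×725 = 3.552 mm.
Since the ends are fixed, an axial force P builds up, equal in every segment, with P · Σ Lᵢ/(AᵢEᵢ) = δ_free.
Σ Lᵢ/(AᵢEᵢ) = 800/(650×45×10³) + 290/(235×108×10³) + 725/(650×202×10³) = 4.43×10⁻⁵ mm/N.
P = 3.552 / 4.43×10⁻⁵ = 80180 N = 80.18 kN, compressive.
σ_{magnesium alloy} = P / A = 80180 / 650 = 123.4 MPa.

σ ≈ 123 MPa (compressive)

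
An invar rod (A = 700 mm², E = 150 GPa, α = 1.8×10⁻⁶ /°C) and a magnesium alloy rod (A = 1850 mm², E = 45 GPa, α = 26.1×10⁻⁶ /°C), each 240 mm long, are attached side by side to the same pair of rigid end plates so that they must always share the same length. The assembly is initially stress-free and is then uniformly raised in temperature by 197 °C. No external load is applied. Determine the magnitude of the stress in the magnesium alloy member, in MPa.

Both members must finish at the same length. With the larger α, the magnesium alloy tends to over-expand; the plates restrain it, putting the magnesium alloy in compression and the invar in tension. With no external load the two internal forces are equal and opposite, magnitude P.
Equating the net (thermal + elastic) strains gives |α₁ − α₂|·ΔT = P·[1/(A₁E₁) + 1/(A₂E₂)].
|α₁ − α₂|·ΔT = 24.3×10⁻⁶ × 197 = 0.004787.
1/(A₁E₁) + 1/(A₂E₂) = 1/(700×150×10³) + 1/(1850×45×10³) = 2.154×10⁻⁸ N⁻¹.
P = 0.004787 / 2.154×10⁻⁸ = 222300 N = 222.3 kN.
σ_{magnesium alloy} = P/A₂ = 222300/1850 = 120.2 MPa, compressive.

σ ≈ 120 MPa (compressive)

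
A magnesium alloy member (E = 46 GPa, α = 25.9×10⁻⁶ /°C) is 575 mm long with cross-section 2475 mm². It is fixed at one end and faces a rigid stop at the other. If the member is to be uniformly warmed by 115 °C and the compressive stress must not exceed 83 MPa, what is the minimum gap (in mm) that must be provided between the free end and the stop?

g ≈ 0.675 mm

With no wall the member would lengthen by αΔT L = 25.9×10⁻⁶ × 115 × 575 = 1.713 mm.
A stress of 83 MPa corresponds to the wall pushing the member back by σL/E = 83×575/(46×10³) = 1.038 mm.
The gap must absorb the remainder: g_min = 1.713 − 1.038 = 0.6751 mm.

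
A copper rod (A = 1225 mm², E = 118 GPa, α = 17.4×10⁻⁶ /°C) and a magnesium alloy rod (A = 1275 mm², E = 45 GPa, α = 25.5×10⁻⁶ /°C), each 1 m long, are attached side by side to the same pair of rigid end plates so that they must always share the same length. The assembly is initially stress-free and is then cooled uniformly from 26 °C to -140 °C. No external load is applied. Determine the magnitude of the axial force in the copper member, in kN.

P ≈ 55.2 kN (compressive in the copper)

The magnesium alloy has the larger α, so on cooling it would change length more than the copper if both were free. The rigid plates force a common final length, so the magnesium alloy is put into tension and the copper into compression, with equal and opposite forces P (no external load).
Equating the net (thermal + elastic) strains gives |α₁ − α₂|·ΔT = P·[1/(A₁E₁) + 1/(A₂E₂)].
|α₁ − α₂|·ΔT = 8.1×10⁻⁶ × 166 = 0.001345.
1/(A₁E₁) + 1/(A₂E₂) = 1/(1225×118×10³) + 1/(1275×45×10³) = 2.435×10⁻⁸ N⁻¹.
P = 0.001345 / 2.435×10⁻⁸ = 55230 N = 55.23 kN.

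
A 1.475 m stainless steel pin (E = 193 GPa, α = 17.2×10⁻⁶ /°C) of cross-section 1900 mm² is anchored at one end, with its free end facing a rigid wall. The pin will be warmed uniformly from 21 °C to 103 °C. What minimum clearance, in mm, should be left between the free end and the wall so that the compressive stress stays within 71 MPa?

With no wall the pin would lengthen by αΔT L = 17.2×10⁻⁶ × 82 × 1475 = 2.08 mm.
At the allowable stress the elastic shortening the wall may impose is σL/E = 71 × 1475 / (193×10³) = 0.5426 mm.
The gap must absorb the remainder: g_min = 2.08 − 0.5426 = 1.538 mm.

g ≈ 1.54 mm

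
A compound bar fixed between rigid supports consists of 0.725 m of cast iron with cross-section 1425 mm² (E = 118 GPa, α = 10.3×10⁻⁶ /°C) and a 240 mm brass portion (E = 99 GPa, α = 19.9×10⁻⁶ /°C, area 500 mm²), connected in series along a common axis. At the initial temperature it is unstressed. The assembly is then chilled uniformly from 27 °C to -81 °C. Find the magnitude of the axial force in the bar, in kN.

P ≈ 144 kN (tensile)

Free thermal contraction of the whole bar: Σ αᵢΔT Lᵢ = 10.3×10⁻⁶×108×725 + 19.9×10⁻⁶×108×240 = 1.322 mm.
The walls prevent any net length change, so an axial force P (same in every segment) develops. Compatibility: P · Σ Lᵢ/(AᵢEᵢ) = δ_free.
The series flexibility is Σ Lᵢ/(AᵢEᵢ) = 725/(1425×118×10³) + 240/(500×99×10³) = 9.16×10⁻⁶ mm/N.
So P = 1.322 / 9.16×10⁻⁶ = 144.4 kN, tensile.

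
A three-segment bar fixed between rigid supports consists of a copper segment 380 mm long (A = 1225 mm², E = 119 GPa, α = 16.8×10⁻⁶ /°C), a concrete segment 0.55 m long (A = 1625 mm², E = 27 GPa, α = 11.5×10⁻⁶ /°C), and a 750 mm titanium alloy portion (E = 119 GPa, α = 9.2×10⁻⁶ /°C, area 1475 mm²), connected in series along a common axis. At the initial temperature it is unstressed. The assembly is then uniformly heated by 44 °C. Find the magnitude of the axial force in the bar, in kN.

If the supports were absent, the total length change would be Σ αᵢΔT Lᵢ = 16.8×10⁻⁶×44×380 + 11.5×10⁻⁶×44×550 + 9.2×10⁻⁶×44×750 = 0.8628 mm.
The walls prevent any net length change, so an axial force P (same in every segment) develops. Compatibility: P · Σ Lᵢ/(AᵢEᵢ) = δ_free.
The series flexibility is Σ Lᵢ/(AᵢEᵢ) = 380/(1225×119×10³) + 550/(1625×27×10³) + 750/(1475×119×10³) = 1.942×10⁻⁵ mm/N.
Hence P = δ_free / Σ(L/AE) = 0.8628/1.942×10⁻⁵ = 44.44 kN (compressive).

P ≈ 44.4 kN (compressive)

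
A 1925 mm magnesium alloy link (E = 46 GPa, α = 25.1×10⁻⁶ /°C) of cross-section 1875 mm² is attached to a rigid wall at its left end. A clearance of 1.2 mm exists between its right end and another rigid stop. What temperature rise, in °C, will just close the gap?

The gap closes when αΔT L = 1.2 mm, since the link is still unstressed at that instant.
ΔT = 1.2 / (25.1×10⁻⁶ × 1925) = 24.84 °C.

ΔT ≈ 24.8 °C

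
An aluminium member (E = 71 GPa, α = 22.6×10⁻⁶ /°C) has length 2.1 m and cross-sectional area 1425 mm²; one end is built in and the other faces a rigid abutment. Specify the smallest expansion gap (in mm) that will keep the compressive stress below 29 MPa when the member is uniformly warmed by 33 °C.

g ≈ 0.708 mm

Free expansion if unrestrained: δ_free = αΔT L = 22.6×10⁻⁶ × 33 × 2100 = 1.566 mm.
A stress of 29 MPa corresponds to the wall pushing the member back by σL/E = 29×2100/(71×10³) = 0.8577 mm.
The gap must absorb the remainder: g_min = 1.566 − 0.8577 = 0.7084 mm.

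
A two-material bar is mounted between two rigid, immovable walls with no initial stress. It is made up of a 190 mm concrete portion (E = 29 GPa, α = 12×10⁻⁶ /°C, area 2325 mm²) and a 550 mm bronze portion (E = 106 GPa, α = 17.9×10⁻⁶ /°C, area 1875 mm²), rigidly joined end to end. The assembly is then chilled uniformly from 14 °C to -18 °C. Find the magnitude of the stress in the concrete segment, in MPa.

σ ≈ 29.9 MPa (tensile)

With the walls removed the bar would change length by δ_free = Σ αᵢΔT Lᵢ = 12×10⁻⁶×32×190 + 17.9×10⁻⁶×32×550 = 0.388 mm.
The rigid supports impose zero overall length change; the single axial force P common to all segments must satisfy P Σ Lᵢ/(AᵢEᵢ) = δ_free.
Σ Lᵢ/(AᵢEᵢ) = 190/(2325×29×10³) + 550/(1875×106×10³) = 5.585×10⁻⁶ mm/N.
So P = 0.388 / 5.585×10⁻⁶ = 69.47 kN, tensile.
σ_{concrete} = P / A = 69470 / 2325 = 29.88 MPa.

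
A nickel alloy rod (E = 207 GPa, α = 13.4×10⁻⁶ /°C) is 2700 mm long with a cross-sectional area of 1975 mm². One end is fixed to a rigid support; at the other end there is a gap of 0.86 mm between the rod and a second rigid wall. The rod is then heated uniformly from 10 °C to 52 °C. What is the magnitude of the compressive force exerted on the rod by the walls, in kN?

P ≈ 99.9 kN

Free thermal elongation = αΔT L = 13.4×10⁻⁶ × 42 × 2700 = 1.52 mm.
The gap closes (δ_free > 0.86 mm) and the wall then resists a further 1.52 − 0.86 = 0.6596 mm of expansion.
That suppressed elongation corresponds to σ = E·Δ/L = 207×10³ × 0.6596/2700 = 50.57 MPa.
Force on the wall = σA = 50.57 × 1975 mm² = 99.87 kN.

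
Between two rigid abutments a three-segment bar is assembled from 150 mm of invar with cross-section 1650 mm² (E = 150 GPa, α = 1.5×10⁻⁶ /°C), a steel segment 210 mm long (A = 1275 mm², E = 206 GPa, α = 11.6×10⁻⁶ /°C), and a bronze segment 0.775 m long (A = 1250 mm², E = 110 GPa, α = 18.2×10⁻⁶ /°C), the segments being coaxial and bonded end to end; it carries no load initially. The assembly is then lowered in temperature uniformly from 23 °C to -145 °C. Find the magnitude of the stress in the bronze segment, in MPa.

σ ≈ 320 MPa (tensile)

If the supports were absent, the total length change would be Σ αᵢΔT Lᵢ = 1.5×10⁻⁶×168×150 + 11.6×10⁻⁶×168×210 + 18.2×10⁻⁶×168×775 = 2.817 mm.
The rigid supports impose zero overall length change; the single axial force P common to all segments must satisfy P Σ Lᵢ/(AᵢEᵢ) = δ_free.
Σ Lᵢ/(AᵢEᵢ) = 150/(1650×150×10³) + 210/(1275×206×10³) + 775/(1250×110×10³) = 7.042×10⁻⁶ mm/N.
Hence P = δ_free / Σ(L/AE) = 2.817/7.042×10⁻⁶ = 400 kN (tensile).
σ_{bronze} = P / A = 400000 / 1250 = 320 MPa.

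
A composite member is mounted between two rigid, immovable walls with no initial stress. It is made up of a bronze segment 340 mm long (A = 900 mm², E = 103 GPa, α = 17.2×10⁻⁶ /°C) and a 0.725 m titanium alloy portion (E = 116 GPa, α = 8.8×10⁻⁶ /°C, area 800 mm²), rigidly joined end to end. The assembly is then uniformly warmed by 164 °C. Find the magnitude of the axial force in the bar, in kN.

P ≈ 175 kN (compressive)

Free thermal expansion of the whole bar: Σ αᵢΔT Lᵢ = 17.2×10⁻⁶×164×340 + 8.8×10⁻⁶×164×725 = 2.005 mm.
The walls prevent any net length change, so an axial force P (same in every segment) develops. Compatibility: P · Σ Lᵢ/(AᵢEᵢ) = δ_free.
Σ Lᵢ/(AᵢEᵢ) = 340/(900×103×10³) + 725/(800×116×10³) = 1.148×10⁻⁵ mm/N.
P = 2.005 / 1.148×10⁻⁵ = 174700 N = 174.7 kN, compressive.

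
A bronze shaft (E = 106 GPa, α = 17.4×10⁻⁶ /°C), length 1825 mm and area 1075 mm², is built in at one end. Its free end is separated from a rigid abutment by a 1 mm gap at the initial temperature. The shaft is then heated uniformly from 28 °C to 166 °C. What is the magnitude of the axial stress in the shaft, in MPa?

σ ≈ 196 MPa (compressive)

Free thermal elongation = αΔT L = 17.4×10⁻⁶ × 138 × 1825 = 4.382 mm.
This exceeds the 1 mm gap, so the wall pushes back. The portion of expansion that must be recovered elastically is δ_free − gap = 4.382 − 1 = 3.382 mm.
Compatibility: PL/(AE) = 3.382 mm, so σ = P/A = E × (3.382/1825) = 196.4 MPa.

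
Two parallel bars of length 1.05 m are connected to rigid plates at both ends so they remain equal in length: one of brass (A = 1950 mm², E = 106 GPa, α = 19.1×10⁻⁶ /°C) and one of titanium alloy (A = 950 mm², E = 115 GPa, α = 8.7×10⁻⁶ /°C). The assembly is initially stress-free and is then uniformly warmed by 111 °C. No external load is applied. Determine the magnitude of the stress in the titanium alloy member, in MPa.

σ ≈ 86.9 MPa (tensile)

Equilibrium of a rigid end plate with no external load gives equal and opposite internal forces ±P in the two members. Since α_{brass} > α_{titanium alloy}, heating drives the brass into compression and the titanium alloy into tension.
Setting the final lengths equal and cancelling L: (α₁ − α₂)ΔT = P/(A₁E₁) + P/(A₂E₂).
|α₁ − α₂|·ΔT = 10.4×10⁻⁶ × 111 = 0.001154.
1/(A₁E₁) + 1/(A₂E₂) = 1/(1950×106×10³) + 1/(950×115×10³) = 1.399×10⁻⁸ N⁻¹.
So P = 0.001154 / 1.399×10⁻⁸ = 82.51 kN.
σ_{titanium alloy} = P/A₂ = 82510/950 = 86.85 MPa, tensile.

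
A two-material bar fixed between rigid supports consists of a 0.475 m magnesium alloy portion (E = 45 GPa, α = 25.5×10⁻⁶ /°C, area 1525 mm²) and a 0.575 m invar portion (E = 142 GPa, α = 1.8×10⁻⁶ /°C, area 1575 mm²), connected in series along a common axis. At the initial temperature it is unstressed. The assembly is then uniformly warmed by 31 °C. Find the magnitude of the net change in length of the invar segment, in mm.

If the supports were absent, the total length change would be Σ αᵢΔT Lᵢ = 25.5×10⁻⁶×31×475 + 1.8×10⁻⁶×31×575 = 0.4076 mm.
The walls prevent any net length change, so an axial force P (same in every segment) develops. Compatibility: P · Σ Lᵢ/(AᵢEᵢ) = δ_free.
Σ Lᵢ/(AᵢEᵢ) = 475/(1525×45×10³) + 575/(1575×142×10³) = 9.493×10⁻⁶ mm/N.
Hence P = δ_free / Σ(L/AE) = 0.4076/9.493×10⁻⁶ = 42.94 kN (compressive).
For the invar segment, free thermal change = 1.8×10⁻⁶×31×575 = 0.03208 mm and elastic change from P = 42940×575/(1575×142×10³) = 0.1104 mm; these oppose, so the net change is 0.0783 mm (segment shortens).

|ΔL| ≈ 0.0783 mm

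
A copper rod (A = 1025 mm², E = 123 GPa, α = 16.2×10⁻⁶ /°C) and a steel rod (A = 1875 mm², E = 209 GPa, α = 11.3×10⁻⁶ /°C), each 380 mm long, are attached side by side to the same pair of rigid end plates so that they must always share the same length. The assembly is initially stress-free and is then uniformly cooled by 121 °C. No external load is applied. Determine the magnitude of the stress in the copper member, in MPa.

σ ≈ 55.2 MPa (tensile)

The copper has the larger α, so on cooling it would change length more than the steel if both were free. The rigid plates force a common final length, so the copper is put into tension and the steel into compression, with equal and opposite forces P (no external load).
Equating the net (thermal + elastic) strains gives |α₁ − α₂|·ΔT = P·[1/(A₁E₁) + 1/(A₂E₂)].
|α₁ − α₂|·ΔT = 4.9×10⁻⁶ × 121 = 0.0005929.
1/(A₁E₁) + 1/(A₂E₂) = 1/(1025×123×10³) + 1/(1875×209×10³) = 1.048×10⁻⁸ N⁻¹.
So P = 0.0005929 / 1.048×10⁻⁸ = 56.55 kN.
σ_{copper} = P/A₁ = 56550/1025 = 55.18 MPa, tensile.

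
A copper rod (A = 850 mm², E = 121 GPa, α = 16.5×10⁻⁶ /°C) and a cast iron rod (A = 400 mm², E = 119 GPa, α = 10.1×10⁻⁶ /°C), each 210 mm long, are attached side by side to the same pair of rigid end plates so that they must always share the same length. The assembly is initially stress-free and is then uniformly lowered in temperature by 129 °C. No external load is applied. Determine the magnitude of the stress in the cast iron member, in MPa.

σ ≈ 67.2 MPa (compressive)

The copper has the larger α, so on cooling it would change length more than the cast iron if both were free. The rigid plates force a common final length, so the copper is put into tension and the cast iron into compression, with equal and opposite forces P (no external load).
Equating the net (thermal + elastic) strains gives |α₁ − α₂|·ΔT = P·[1/(A₁E₁) + 1/(A₂E₂)].
|α₁ − α₂|·ΔT = 6.4×10⁻⁶ × 129 = 0.0008256.
1/(A₁E₁) + 1/(A₂E₂) = 1/(850×121×10³) + 1/(400×119×10³) = 3.073×10⁻⁸ N⁻¹.
So P = 0.0008256 / 3.073×10⁻⁸ = 26.87 kN.
σ_{cast iron} = P/A₂ = 26870/400 = 67.16 MPa, compressive.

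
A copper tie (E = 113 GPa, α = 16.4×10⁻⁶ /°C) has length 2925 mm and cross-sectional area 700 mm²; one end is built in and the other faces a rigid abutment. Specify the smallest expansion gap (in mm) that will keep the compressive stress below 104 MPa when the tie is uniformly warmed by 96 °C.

g ≈ 1.91 mm

Free expansion if unrestrained: δ_free = αΔT L = 16.4×10⁻⁶ × 96 × 2925 = 4.605 mm.
A stress of 104 MPa corresponds to the wall pushing the tie back by σL/E = 104×2925/(113×10³) = 2.692 mm.
So the gap has to take up the difference, g_min = δ_free − σL/E = 4.605 − 2.692 = 1.913 mm.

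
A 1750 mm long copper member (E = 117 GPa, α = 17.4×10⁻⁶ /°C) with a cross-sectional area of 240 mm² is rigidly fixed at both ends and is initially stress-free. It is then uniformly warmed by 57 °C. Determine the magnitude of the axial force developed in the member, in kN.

P ≈ 27.8 kN (compressive)

The ends cannot move, so σ = EαΔT = 117×10³ × 17.4×10⁻⁶ × 57 = 116 MPa.
P = AEαΔT = 240 × 117×10³ × 17.4×10⁻⁶ × 57 = 27.85 kN (compressive).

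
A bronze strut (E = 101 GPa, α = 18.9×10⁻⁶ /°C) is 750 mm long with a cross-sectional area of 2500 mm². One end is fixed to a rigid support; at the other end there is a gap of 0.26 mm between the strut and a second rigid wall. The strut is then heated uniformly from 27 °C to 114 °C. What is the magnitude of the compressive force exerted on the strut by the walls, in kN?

P ≈ 328 kN

Unrestrained expansion: δ_free = αΔT L = 18.9×10⁻⁶ × 87 × 750 = 1.233 mm.
This exceeds the 0.26 mm gap, so the wall pushes back. The portion of expansion that must be recovered elastically is δ_free − gap = 1.233 − 0.26 = 0.9732 mm.
Compatibility: PL/(AE) = 0.9732 mm, so σ = P/A = E × (0.9732/750) = 131.1 MPa.
Force on the wall = σA = 131.1 × 2500 mm² = 327.7 kN.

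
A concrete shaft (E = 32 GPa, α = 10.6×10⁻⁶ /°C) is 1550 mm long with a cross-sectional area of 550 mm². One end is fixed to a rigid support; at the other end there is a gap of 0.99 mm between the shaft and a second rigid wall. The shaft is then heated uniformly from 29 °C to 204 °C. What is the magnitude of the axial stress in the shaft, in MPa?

σ ≈ 38.9 MPa (compressive)

If the wall were absent the shaft would grow by αΔT L = 10.6×10⁻⁶ × 175 × 1550 = 2.875 mm.
This exceeds the 0.99 mm gap, so the wall pushes back. The portion of expansion that must be recovered elastically is δ_free − gap = 2.875 − 0.99 = 1.885 mm.
Compatibility: PL/(AE) = 1.885 mm, so σ = P/A = E × (1.885/1550) = 38.92 MPa.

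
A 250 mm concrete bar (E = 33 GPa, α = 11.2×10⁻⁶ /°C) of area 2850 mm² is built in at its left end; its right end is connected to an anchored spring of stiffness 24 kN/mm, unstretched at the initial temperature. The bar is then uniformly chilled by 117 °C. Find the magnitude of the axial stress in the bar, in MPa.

σ ≈ 2.59 MPa (tensile)

The unrestrained thermal change is αΔT L = 11.2×10⁻⁶ × 117 × 250 = 0.3276 mm.
Let P be the tensile force in the spring. The bar extends elastically by PL/(AE) and the spring stretches by P/k; together these equal δ_free.
So P = δ_free / [L/(AE) + 1/k] = 0.3276 / [ 250/(2850×33×10³) + 1/(24×10³) ].
P = 0.3276 / 4.432×10⁻⁵ = 7391 N.
σ = P/A = 7391/2850 = 2.593 MPa.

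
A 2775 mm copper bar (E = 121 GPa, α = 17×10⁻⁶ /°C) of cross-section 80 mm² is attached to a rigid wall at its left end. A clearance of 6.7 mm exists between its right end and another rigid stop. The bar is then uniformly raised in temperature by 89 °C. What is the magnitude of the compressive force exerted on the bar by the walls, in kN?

If the wall were absent the bar would grow by αΔT L = 17×10⁻⁶ × 89 × 2775 = 4.199 mm.
Since δ_free = 4.2 mm is less than the 6.7 mm gap, the bar never touches the wall. No axial force develops.

P ≈ 0 kN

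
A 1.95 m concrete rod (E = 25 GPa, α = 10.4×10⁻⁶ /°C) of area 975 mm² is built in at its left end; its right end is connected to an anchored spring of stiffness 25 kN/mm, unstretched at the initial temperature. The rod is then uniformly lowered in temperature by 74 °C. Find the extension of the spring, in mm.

δ ≈ 0.5 mm

Free thermal contraction: δ_free = αΔT L = 10.4×10⁻⁶ × 74 × 1950 = 1.501 mm.
Let P be the tensile force in the spring. The rod extends elastically by PL/(AE) and the spring stretches by P/k; together these equal δ_free.
P [ L/(AE) + 1/k ] = δ_free → P [ 1950/(975×25×10³) + 1/(25×10³) ] = 1.501.
P = 1.501 / 0.00012 = 12510 N.
Spring extension = P/k = 12510/(25×10³) = 0.5002 mm.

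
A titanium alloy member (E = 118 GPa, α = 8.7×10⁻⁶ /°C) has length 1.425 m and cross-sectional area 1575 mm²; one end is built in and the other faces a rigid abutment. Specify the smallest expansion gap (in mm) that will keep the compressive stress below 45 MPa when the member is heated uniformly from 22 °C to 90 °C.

Free expansion if unrestrained: δ_free = αΔT L = 8.7×10⁻⁶ × 68 × 1425 = 0.843 mm.
At the allowable stress the elastic shortening the wall may impose is σL/E = 45 × 1425 / (118×10³) = 0.5434 mm.
The gap must absorb the remainder: g_min = 0.843 − 0.5434 = 0.2996 mm.

g ≈ 0.3 mm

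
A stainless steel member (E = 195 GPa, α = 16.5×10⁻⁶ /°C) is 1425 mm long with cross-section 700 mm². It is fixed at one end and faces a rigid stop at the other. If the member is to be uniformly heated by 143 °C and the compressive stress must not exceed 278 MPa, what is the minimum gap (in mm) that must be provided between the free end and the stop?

g ≈ 1.33 mm

Free expansion if unrestrained: δ_free = αΔT L = 16.5×10⁻⁶ × 143 × 1425 = 3.362 mm.
A stress of 278 MPa corresponds to the wall pushing the member back by σL/E = 278×1425/(195×10³) = 2.032 mm.
So the gap has to take up the difference, g_min = δ_free − σL/E = 3.362 − 2.032 = 1.331 mm.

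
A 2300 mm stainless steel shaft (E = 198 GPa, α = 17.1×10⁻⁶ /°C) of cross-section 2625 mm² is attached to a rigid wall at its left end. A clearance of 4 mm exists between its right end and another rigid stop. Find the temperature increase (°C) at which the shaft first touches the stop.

Contact occurs when the free expansion equals the gap: αΔT L = 4 mm.
So ΔT = g/(αL) = 4/(17.1×10⁻⁶ × 2300) = 101.7 °C.

ΔT ≈ 102 °C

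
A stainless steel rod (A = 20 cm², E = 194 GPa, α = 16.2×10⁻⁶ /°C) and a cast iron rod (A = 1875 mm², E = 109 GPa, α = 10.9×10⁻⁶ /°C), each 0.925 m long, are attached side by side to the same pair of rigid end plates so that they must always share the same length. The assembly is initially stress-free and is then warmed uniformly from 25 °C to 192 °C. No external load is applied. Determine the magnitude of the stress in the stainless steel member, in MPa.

σ ≈ 59.2 MPa (compressive)

Equilibrium of a rigid end plate with no external load gives equal and opposite internal forces ±P in the two members. Since α_{stainless steel} > α_{cast iron}, heating drives the stainless steel into compression and the cast iron into tension.
Setting the final lengths equal and cancelling L: (α₁ − α₂)ΔT = P/(A₁E₁) + P/(A₂E₂).
|α₁ − α₂|·ΔT = 5.3×10⁻⁶ × 167 = 0.0008851.
1/(A₁E₁) + 1/(A₂E₂) = 1/(2000×194×10³) + 1/(1875×109×10³) = 7.47×10⁻⁹ N⁻¹.
P = 0.0008851 / 7.47×10⁻⁹ = 118500 N = 118.5 kN.
σ_{stainless steel} = P/A₁ = 118500/2000 = 59.24 MPa, compressive.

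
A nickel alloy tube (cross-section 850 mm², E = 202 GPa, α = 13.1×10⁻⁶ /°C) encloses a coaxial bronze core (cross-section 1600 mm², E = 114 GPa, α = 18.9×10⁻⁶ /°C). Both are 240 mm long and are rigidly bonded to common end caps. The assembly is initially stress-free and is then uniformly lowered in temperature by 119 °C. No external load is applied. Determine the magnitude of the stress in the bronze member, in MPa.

σ ≈ 38.2 MPa (tensile)

The bronze has the larger α, so on cooling it would change length more than the nickel alloy if both were free. The rigid plates force a common final length, so the bronze is put into tension and the nickel alloy into compression, with equal and opposite forces P (no external load).
Equating the net (thermal + elastic) strains gives |α₁ − α₂|·ΔT = P·[1/(A₁E₁) + 1/(A₂E₂)].
|α₁ − α₂|·ΔT = 5.8×10⁻⁶ × 119 = 0.0006902.
1/(A₁E₁) + 1/(A₂E₂) = 1/(850×202×10³) + 1/(1600×114×10³) = 1.131×10⁻⁸ N⁻¹.
So P = 0.0006902 / 1.131×10⁻⁸ = 61.04 kN.
σ_{bronze} = P/A₂ = 61040/1600 = 38.15 MPa, tensile.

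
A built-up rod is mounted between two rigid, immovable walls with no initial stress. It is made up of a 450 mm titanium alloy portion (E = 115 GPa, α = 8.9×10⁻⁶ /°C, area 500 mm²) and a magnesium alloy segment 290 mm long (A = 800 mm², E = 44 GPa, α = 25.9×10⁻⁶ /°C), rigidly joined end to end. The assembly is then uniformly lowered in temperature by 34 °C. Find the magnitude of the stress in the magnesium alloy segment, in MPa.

σ ≈ 30.5 MPa (tensile)

With the walls removed the bar would change length by δ_free = Σ αᵢΔT Lᵢ = 8.9×10⁻⁶×34×450 + 25.9×10⁻⁶×34×290 = 0.3915 mm.
The walls prevent any net length change, so an axial force P (same in every segment) develops. Compatibility: P · Σ Lᵢ/(AᵢEᵢ) = δ_free.
Σ Lᵢ/(AᵢEᵢ) = 450/(500×115×10³) + 290/(800×44×10³) = 1.606×10⁻⁵ mm/N.
So P = 0.3915 / 1.606×10⁻⁵ = 24.37 kN, tensile.
σ_{magnesium alloy} = P / A = 24370 / 800 = 30.47 MPa.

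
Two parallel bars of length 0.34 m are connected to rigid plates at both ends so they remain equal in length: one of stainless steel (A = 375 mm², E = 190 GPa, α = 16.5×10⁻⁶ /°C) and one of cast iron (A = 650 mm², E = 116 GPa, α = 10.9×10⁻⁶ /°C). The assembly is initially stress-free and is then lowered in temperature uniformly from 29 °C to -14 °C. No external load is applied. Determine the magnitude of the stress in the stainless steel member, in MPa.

σ ≈ 23.5 MPa (tensile)

Equilibrium of a rigid end plate with no external load gives equal and opposite internal forces ±P in the two members. Since α_{stainless steel} > α_{cast iron}, cooling drives the stainless steel into tension and the cast iron into compression.
Equating the net (thermal + elastic) strains gives |α₁ − α₂|·ΔT = P·[1/(A₁E₁) + 1/(A₂E₂)].
|α₁ − α₂|·ΔT = 5.6×10⁻⁶ × 43 = 0.0002408.
1/(A₁E₁) + 1/(A₂E₂) = 1/(375×190×10³) + 1/(650×116×10³) = 2.73×10⁻⁸ N⁻¹.
So P = 0.0002408 / 2.73×10⁻⁸ = 8.821 kN.
σ_{stainless steel} = P/A₁ = 8821/375 = 23.52 MPa, tensile.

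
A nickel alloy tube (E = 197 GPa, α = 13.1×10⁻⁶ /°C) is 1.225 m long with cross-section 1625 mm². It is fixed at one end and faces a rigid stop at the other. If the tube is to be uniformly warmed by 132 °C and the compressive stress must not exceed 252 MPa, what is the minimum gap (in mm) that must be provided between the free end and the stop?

g ≈ 0.551 mm

Free expansion if unrestrained: δ_free = αΔT L = 13.1×10⁻⁶ × 132 × 1225 = 2.118 mm.
A stress of 252 MPa corresponds to the wall pushing the tube back by σL/E = 252×1225/(197×10³) = 1.567 mm.
So the gap has to take up the difference, g_min = δ_free − σL/E = 2.118 − 1.567 = 0.5513 mm.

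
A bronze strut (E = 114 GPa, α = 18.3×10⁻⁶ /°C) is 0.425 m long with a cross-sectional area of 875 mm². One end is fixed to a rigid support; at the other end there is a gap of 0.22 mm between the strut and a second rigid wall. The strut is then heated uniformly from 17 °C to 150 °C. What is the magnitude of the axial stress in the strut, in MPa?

σ ≈ 218 MPa (compressive)

If the wall were absent the strut would grow by αΔT L = 18.3×10⁻⁶ × 133 × 425 = 1.034 mm.
After closing the 0.22 mm clearance, 1.034 − 0.22 = 0.8144 mm of expansion remains to be suppressed by the wall.
Compatibility: PL/(AE) = 0.8144 mm, so σ = P/A = E × (0.8144/425) = 218.5 MPa.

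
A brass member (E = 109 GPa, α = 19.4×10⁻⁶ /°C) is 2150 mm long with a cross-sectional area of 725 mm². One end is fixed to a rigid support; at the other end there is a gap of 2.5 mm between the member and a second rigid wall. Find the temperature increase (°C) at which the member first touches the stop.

The gap closes when αΔT L = 2.5 mm, since the member is still unstressed at that instant.
ΔT = 2.5 / (19.4×10⁻⁶ × 2150) = 59.94 °C.

ΔT ≈ 59.9 °C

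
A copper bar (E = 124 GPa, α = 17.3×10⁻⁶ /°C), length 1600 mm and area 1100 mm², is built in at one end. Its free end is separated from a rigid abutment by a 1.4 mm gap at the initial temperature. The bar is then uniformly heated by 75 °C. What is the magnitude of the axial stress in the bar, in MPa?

Unrestrained expansion: δ_free = αΔT L = 17.3×10⁻⁶ × 75 × 1600 = 2.076 mm.
After closing the 1.4 mm clearance, 2.076 − 1.4 = 0.676 mm of expansion remains to be suppressed by the wall.
Compatibility: PL/(AE) = 0.676 mm, so σ = P/A = E × (0.676/1600) = 52.39 MPa.

σ ≈ 52.4 MPa (compressive)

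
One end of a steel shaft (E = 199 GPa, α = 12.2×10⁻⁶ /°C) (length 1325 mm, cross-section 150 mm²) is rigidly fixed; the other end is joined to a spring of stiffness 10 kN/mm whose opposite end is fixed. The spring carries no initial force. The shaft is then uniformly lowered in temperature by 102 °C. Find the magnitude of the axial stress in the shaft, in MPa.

If the spring were absent the shaft would shorten by αΔT L = 12.2×10⁻⁶ × 102 × 1325 = 1.649 mm.
Let P be the tensile force in the spring. The shaft extends elastically by PL/(AE) and the spring stretches by P/k; together these equal δ_free.
P [ L/(AE) + 1/k ] = δ_free → P [ 1325/(150×199×10³) + 1/(10×10³) ] = 1.649.
P = 1.649 / 0.0001444 = 11420 N.
σ = P/A = 11420/150 = 76.13 MPa.

σ ≈ 76.1 MPa (tensile)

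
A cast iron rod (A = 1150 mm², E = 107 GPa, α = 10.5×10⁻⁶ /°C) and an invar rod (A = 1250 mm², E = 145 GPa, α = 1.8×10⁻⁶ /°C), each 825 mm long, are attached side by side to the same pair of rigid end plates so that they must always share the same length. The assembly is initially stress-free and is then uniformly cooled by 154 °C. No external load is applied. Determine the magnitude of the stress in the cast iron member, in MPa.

σ ≈ 85.4 MPa (tensile)

Equilibrium of a rigid end plate with no external load gives equal and opposite internal forces ±P in the two members. Since α_{cast iron} > α_{invar}, cooling drives the cast iron into tension and the invar into compression.
Compatibility of the two members (thermal + elastic change equal): (α₁ − α₂)ΔT = P·[1/(A₁E₁) + 1/(A₂E₂)].
|α₁ − α₂|·ΔT = 8.7×10⁻⁶ × 154 = 0.00134.
1/(A₁E₁) + 1/(A₂E₂) = 1/(1150×107×10³) + 1/(1250×145×10³) = 1.364×10⁻⁸ N⁻¹.
P = 0.00134 / 1.364×10⁻⁸ = 98200 N = 98.2 kN.
σ_{cast iron} = P/A₁ = 98200/1150 = 85.39 MPa, tensile.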